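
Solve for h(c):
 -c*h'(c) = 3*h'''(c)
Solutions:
 h(c) = C1 + Integral(C2*airyai(-3^(2/3)*c/3) + C3*airybi(-3^(2/3)*c/3), c)


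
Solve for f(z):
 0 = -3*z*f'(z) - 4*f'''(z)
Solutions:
 f(z) = C1 + Integral(C2*airyai(-6^(1/3)*z/2) + C3*airybi(-6^(1/3)*z/2), z)


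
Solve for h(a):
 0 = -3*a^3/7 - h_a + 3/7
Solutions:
 h(a) = C1 - 3*a^4/28 + 3*a/7


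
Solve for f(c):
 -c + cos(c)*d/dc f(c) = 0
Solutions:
 f(c) = C1 + Integral(c/cos(c), c)


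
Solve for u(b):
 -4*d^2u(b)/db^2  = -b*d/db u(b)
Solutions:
 u(b) = C1 + C2*erfi(sqrt(2)*b/4)


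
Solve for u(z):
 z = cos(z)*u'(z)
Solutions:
 u(z) = C1 + Integral(z/cos(z), z)


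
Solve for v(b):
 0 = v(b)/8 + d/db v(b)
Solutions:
 v(b) = C1*exp(-b/8)


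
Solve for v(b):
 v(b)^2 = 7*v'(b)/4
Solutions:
 v(b) = -7/(C1 + 4*b)


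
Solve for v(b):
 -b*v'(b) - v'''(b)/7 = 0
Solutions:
 v(b) = C1 + Integral(C2*airyai(-7^(1/3)*b) + C3*airybi(-7^(1/3)*b), b)


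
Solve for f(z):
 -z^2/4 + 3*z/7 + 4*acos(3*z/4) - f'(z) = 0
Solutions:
 f(z) = C1 - z^3/12 + 3*z^2/14 + 4*z*acos(3*z/4) - 4*sqrt(16 - 9*z^2)/3


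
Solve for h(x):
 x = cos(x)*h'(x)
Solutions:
 h(x) = C1 + Integral(x/cos(x), x)


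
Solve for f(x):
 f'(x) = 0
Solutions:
 f(x) = C1


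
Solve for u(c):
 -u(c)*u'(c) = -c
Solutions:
 u(c) = -sqrt(C1 + c^2)
 u(c) = sqrt(C1 + c^2)


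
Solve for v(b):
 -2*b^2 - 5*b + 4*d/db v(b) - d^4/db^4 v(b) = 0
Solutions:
 v(b) = C1 + C4*exp(2^(2/3)*b) + b^3/6 + 5*b^2/8 + (C2*sin(2^(2/3)*sqrt(3)*b/2) + C3*cos(2^(2/3)*sqrt(3)*b/2))*exp(-2^(2/3)*b/2)


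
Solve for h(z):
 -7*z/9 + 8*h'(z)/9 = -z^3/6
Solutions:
 h(z) = C1 - 3*z^4/64 + 7*z^2/16


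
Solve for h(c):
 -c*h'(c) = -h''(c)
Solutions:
 h(c) = C1 + C2*erfi(sqrt(2)*c/2)


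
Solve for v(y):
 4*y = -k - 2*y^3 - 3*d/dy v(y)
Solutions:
 v(y) = C1 - k*y/3 - y^4/6 - 2*y^2/3


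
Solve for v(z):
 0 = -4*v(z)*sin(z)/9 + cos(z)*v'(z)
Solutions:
 v(z) = C1/cos(z)^(4/9)


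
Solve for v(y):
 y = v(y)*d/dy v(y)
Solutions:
 v(y) = -sqrt(C1 + y^2)
 v(y) = sqrt(C1 + y^2)


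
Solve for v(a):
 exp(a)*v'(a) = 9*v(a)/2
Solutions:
 v(a) = C1*exp(-9*exp(-a)/2)


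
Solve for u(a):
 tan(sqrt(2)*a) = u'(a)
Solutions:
 u(a) = C1 - sqrt(2)*log(cos(sqrt(2)*a))/2


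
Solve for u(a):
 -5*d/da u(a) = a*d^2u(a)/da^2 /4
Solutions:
 u(a) = C1 + C2/a^19


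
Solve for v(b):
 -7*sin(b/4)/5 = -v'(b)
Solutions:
 v(b) = C1 - 28*cos(b/4)/5


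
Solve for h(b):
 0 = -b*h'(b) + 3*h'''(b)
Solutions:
 h(b) = C1 + Integral(C2*airyai(3^(2/3)*b/3) + C3*airybi(3^(2/3)*b/3), b)


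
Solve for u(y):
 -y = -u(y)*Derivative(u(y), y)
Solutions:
 u(y) = -sqrt(C1 + y^2)
 u(y) = sqrt(C1 + y^2)


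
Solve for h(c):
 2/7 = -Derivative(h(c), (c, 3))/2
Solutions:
 h(c) = C1 + C2*c + C3*c^2 - 2*c^3/21


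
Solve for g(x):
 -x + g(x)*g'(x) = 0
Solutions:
 g(x) = -sqrt(C1 + x^2)
 g(x) = sqrt(C1 + x^2)


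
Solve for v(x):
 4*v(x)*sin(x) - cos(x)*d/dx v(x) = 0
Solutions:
 v(x) = C1/cos(x)^4


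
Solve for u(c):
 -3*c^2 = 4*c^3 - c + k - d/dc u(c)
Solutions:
 u(c) = C1 + c^4 + c^3 - c^2/2 + c*k


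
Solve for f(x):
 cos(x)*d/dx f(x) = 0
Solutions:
 f(x) = C1


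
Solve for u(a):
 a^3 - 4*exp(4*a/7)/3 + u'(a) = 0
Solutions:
 u(a) = C1 - a^4/4 + 7*exp(4*a/7)/3


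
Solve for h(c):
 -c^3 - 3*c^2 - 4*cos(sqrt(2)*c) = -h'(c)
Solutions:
 h(c) = C1 + c^4/4 + c^3 + 2*sqrt(2)*sin(sqrt(2)*c)


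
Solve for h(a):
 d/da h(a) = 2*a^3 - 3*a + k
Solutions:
 h(a) = C1 + a^4/2 - 3*a^2/2 + a*k


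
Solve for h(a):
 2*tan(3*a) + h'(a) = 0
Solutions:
 h(a) = C1 + 2*log(cos(3*a))/3


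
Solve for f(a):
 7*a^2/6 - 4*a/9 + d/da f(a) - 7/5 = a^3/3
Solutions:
 f(a) = C1 + a^4/12 - 7*a^3/18 + 2*a^2/9 + 7*a/5


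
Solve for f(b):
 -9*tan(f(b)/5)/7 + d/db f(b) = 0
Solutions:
 f(b) = -5*asin(C1*exp(9*b/35)) + 5*pi
 f(b) = 5*asin(C1*exp(9*b/35))


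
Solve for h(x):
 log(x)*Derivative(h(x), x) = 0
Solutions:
 h(x) = C1


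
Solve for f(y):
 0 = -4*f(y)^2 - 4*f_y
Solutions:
 f(y) = 1/(C1 + y)


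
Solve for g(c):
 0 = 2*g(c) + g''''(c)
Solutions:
 g(c) = (C1*sin(2^(3/4)*c/2) + C2*cos(2^(3/4)*c/2))*exp(-2^(3/4)*c/2) + (C3*sin(2^(3/4)*c/2) + C4*cos(2^(3/4)*c/2))*exp(2^(3/4)*c/2)


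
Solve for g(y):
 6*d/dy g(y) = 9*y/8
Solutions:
 g(y) = C1 + 3*y^2/32


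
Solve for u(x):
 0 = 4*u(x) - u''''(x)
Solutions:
 u(x) = C1*exp(-sqrt(2)*x) + C2*exp(sqrt(2)*x) + C3*sin(sqrt(2)*x) + C4*cos(sqrt(2)*x)


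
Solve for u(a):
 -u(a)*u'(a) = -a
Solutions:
 u(a) = -sqrt(C1 + a^2)
 u(a) = sqrt(C1 + a^2)


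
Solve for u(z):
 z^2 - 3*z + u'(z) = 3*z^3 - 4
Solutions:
 u(z) = C1 + 3*z^4/4 - z^3/3 + 3*z^2/2 - 4*z


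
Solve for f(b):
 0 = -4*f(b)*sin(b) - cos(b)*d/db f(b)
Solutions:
 f(b) = C1*cos(b)^4


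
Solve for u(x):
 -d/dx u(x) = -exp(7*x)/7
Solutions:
 u(x) = C1 + exp(7*x)/49


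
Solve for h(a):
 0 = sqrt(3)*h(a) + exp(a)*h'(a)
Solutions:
 h(a) = C1*exp(sqrt(3)*exp(-a))


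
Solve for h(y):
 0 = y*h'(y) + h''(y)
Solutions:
 h(y) = C1 + C2*erf(sqrt(2)*y/2)


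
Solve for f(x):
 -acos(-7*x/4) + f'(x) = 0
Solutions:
 f(x) = C1 + x*acos(-7*x/4) + sqrt(16 - 49*x^2)/7


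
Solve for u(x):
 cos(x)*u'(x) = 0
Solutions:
 u(x) = C1


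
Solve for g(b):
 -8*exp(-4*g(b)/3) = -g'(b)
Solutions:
 g(b) = 3*log(-I*(C1 + 32*b/3)^(1/4))
 g(b) = 3*log(I*(C1 + 32*b/3)^(1/4))
 g(b) = 3*log(-(C1 + 32*b/3)^(1/4))
 g(b) = 3*log(C1 + 32*b/3)/4


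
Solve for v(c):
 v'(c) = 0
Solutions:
 v(c) = C1


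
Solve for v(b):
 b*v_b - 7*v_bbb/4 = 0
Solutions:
 v(b) = C1 + Integral(C2*airyai(14^(2/3)*b/7) + C3*airybi(14^(2/3)*b/7), b)


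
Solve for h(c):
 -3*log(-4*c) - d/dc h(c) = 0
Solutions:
 h(c) = C1 - 3*c*log(-c) + 3*c*(1 - 2*log(2))


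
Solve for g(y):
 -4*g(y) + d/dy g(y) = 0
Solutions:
 g(y) = C1*exp(4*y)


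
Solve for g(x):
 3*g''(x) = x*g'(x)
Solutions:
 g(x) = C1 + C2*erfi(sqrt(6)*x/6)


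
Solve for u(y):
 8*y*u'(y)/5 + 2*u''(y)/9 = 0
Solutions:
 u(y) = C1 + C2*erf(3*sqrt(10)*y/5)


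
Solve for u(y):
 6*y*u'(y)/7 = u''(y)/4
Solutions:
 u(y) = C1 + C2*erfi(2*sqrt(21)*y/7)


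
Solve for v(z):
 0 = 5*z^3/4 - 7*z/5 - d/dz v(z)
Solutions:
 v(z) = C1 + 5*z^4/16 - 7*z^2/10


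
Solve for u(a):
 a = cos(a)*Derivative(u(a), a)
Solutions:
 u(a) = C1 + Integral(a/cos(a), a)


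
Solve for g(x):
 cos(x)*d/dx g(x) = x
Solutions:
 g(x) = C1 + Integral(x/cos(x), x)


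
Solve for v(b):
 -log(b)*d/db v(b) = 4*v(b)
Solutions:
 v(b) = C1*exp(-4*li(b))


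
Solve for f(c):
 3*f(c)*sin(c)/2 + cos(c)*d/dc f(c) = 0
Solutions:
 f(c) = C1*cos(c)^(3/2)


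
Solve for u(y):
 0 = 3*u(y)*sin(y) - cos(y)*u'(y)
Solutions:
 u(y) = C1/cos(y)^3


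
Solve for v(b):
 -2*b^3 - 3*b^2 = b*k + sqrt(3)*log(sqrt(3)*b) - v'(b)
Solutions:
 v(b) = C1 + b^4/2 + b^3 + b^2*k/2 + sqrt(3)*b*log(b) - sqrt(3)*b + sqrt(3)*b*log(3)/2


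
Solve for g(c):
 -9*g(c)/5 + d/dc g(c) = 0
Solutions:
 g(c) = C1*exp(9*c/5)


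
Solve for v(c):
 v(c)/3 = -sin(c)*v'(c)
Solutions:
 v(c) = C1*(cos(c) + 1)^(1/6)/(cos(c) - 1)^(1/6)


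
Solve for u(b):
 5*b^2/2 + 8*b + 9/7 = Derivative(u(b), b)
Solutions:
 u(b) = C1 + 5*b^3/6 + 4*b^2 + 9*b/7


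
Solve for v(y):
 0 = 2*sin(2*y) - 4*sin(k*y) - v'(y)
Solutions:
 v(y) = C1 - cos(2*y) + 4*cos(k*y)/k


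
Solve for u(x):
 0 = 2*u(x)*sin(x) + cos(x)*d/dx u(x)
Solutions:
 u(x) = C1*cos(x)^2


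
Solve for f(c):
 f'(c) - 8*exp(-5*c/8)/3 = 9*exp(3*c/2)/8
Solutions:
 f(c) = C1 + 3*exp(3*c/2)/4 - 64*exp(-5*c/8)/15


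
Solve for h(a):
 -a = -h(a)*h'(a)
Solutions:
 h(a) = -sqrt(C1 + a^2)
 h(a) = sqrt(C1 + a^2)


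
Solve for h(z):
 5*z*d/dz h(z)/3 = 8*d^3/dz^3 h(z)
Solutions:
 h(z) = C1 + Integral(C2*airyai(3^(2/3)*5^(1/3)*z/6) + C3*airybi(3^(2/3)*5^(1/3)*z/6), z)


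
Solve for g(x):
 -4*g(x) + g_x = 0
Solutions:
 g(x) = C1*exp(4*x)


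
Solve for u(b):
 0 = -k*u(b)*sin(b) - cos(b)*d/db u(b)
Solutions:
 u(b) = C1*exp(k*log(cos(b)))


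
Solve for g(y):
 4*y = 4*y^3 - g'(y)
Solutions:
 g(y) = C1 + y^4 - 2*y^2


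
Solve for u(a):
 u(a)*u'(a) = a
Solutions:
 u(a) = -sqrt(C1 + a^2)
 u(a) = sqrt(C1 + a^2)


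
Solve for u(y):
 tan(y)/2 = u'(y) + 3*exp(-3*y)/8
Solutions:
 u(y) = C1 + log(tan(y)^2 + 1)/4 + exp(-3*y)/8


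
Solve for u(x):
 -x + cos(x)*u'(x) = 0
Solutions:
 u(x) = C1 + Integral(x/cos(x), x)


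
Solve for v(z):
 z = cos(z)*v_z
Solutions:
 v(z) = C1 + Integral(z/cos(z), z)


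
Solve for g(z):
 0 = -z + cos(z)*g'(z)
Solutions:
 g(z) = C1 + Integral(z/cos(z), z)


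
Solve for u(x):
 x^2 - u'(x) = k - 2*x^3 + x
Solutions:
 u(x) = C1 - k*x + x^4/2 + x^3/3 - x^2/2


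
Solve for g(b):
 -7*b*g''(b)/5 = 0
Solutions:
 g(b) = C1 + C2*b


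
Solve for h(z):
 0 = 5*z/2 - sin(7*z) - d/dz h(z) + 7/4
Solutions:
 h(z) = C1 + 5*z^2/4 + 7*z/4 + cos(7*z)/7


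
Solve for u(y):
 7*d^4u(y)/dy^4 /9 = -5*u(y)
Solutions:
 u(y) = (C1*sin(5^(1/4)*sqrt(6)*7^(3/4)*y/14) + C2*cos(5^(1/4)*sqrt(6)*7^(3/4)*y/14))*exp(-5^(1/4)*sqrt(6)*7^(3/4)*y/14) + (C3*sin(5^(1/4)*sqrt(6)*7^(3/4)*y/14) + C4*cos(5^(1/4)*sqrt(6)*7^(3/4)*y/14))*exp(5^(1/4)*sqrt(6)*7^(3/4)*y/14)


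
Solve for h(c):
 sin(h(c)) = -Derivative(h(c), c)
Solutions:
 h(c) = -acos((-C1 - exp(2*c))/(C1 - exp(2*c))) + 2*pi
 h(c) = acos((-C1 - exp(2*c))/(C1 - exp(2*c)))


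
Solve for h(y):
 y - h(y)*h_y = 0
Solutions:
 h(y) = -sqrt(C1 + y^2)
 h(y) = sqrt(C1 + y^2)


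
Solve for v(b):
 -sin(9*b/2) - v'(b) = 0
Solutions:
 v(b) = C1 + 2*cos(9*b/2)/9


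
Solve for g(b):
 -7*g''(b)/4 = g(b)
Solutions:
 g(b) = C1*sin(2*sqrt(7)*b/7) + C2*cos(2*sqrt(7)*b/7)


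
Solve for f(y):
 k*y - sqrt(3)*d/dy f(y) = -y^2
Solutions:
 f(y) = C1 + sqrt(3)*k*y^2/6 + sqrt(3)*y^3/9


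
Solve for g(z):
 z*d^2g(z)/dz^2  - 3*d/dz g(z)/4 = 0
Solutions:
 g(z) = C1 + C2*z^(7/4)


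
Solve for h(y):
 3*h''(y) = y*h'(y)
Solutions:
 h(y) = C1 + C2*erfi(sqrt(6)*y/6)


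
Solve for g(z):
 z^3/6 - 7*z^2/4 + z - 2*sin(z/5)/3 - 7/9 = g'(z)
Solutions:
 g(z) = C1 + z^4/24 - 7*z^3/12 + z^2/2 - 7*z/9 + 10*cos(z/5)/3


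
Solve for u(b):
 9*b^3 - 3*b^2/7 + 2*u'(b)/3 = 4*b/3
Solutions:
 u(b) = C1 - 27*b^4/8 + 3*b^3/14 + b^2


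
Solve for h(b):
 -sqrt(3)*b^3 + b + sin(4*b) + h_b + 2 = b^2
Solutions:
 h(b) = C1 + sqrt(3)*b^4/4 + b^3/3 - b^2/2 - 2*b + cos(4*b)/4


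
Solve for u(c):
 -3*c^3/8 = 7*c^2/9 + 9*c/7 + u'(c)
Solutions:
 u(c) = C1 - 3*c^4/32 - 7*c^3/27 - 9*c^2/14


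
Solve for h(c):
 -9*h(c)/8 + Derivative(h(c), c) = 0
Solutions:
 h(c) = C1*exp(9*c/8)


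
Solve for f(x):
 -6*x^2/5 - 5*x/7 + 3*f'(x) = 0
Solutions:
 f(x) = C1 + 2*x^3/15 + 5*x^2/42


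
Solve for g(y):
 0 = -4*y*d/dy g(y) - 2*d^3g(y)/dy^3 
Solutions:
 g(y) = C1 + Integral(C2*airyai(-2^(1/3)*y) + C3*airybi(-2^(1/3)*y), y)


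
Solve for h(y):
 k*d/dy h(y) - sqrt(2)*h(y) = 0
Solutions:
 h(y) = C1*exp(sqrt(2)*y/k)


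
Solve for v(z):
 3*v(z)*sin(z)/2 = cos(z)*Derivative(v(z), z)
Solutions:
 v(z) = C1/cos(z)^(3/2)


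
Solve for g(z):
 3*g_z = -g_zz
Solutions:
 g(z) = C1 + C2*exp(-3*z)


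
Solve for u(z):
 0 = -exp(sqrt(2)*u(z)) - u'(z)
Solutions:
 u(z) = sqrt(2)*(2*log(1/(C1 + z)) - log(2))/4


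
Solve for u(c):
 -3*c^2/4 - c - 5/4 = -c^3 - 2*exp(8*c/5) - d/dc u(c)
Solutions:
 u(c) = C1 - c^4/4 + c^3/4 + c^2/2 + 5*c/4 - 5*exp(8*c/5)/4


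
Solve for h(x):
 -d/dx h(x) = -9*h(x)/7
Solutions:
 h(x) = C1*exp(9*x/7)


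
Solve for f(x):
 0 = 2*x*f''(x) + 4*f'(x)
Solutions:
 f(x) = C1 + C2/x


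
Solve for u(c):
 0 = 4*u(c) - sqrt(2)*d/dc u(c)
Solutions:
 u(c) = C1*exp(2*sqrt(2)*c)


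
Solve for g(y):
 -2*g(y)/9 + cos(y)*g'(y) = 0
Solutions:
 g(y) = C1*(sin(y) + 1)^(1/9)/(sin(y) - 1)^(1/9)


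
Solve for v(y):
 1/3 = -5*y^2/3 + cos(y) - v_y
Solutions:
 v(y) = C1 - 5*y^3/9 - y/3 + sin(y)


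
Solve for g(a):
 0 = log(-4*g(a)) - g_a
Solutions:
 -Integral(1/(log(-_y) + 2*log(2)), (_y, g(a))) = C1 - a


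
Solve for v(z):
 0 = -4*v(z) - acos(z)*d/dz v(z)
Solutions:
 v(z) = C1*exp(-4*Integral(1/acos(z), z))


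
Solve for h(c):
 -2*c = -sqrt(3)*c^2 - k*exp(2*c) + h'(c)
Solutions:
 h(c) = C1 + sqrt(3)*c^3/3 - c^2 + k*exp(2*c)/2


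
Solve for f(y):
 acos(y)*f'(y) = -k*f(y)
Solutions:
 f(y) = C1*exp(-k*Integral(1/acos(y), y))


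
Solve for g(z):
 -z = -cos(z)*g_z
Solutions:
 g(z) = C1 + Integral(z/cos(z), z)


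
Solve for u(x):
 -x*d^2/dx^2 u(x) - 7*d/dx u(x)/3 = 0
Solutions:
 u(x) = C1 + C2/x^(4/3)


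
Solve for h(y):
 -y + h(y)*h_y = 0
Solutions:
 h(y) = -sqrt(C1 + y^2)
 h(y) = sqrt(C1 + y^2)


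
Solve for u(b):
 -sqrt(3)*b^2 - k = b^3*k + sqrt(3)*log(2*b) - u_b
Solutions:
 u(b) = C1 + b^4*k/4 + sqrt(3)*b^3/3 + b*k + sqrt(3)*b*log(b) - sqrt(3)*b + sqrt(3)*b*log(2)


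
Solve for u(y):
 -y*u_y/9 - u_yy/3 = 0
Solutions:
 u(y) = C1 + C2*erf(sqrt(6)*y/6)


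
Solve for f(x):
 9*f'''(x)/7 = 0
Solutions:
 f(x) = C1 + C2*x + C3*x^2


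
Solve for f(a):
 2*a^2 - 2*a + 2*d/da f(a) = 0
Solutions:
 f(a) = C1 - a^3/3 + a^2/2


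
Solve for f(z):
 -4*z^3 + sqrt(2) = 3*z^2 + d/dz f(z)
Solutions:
 f(z) = C1 - z^4 - z^3 + sqrt(2)*z


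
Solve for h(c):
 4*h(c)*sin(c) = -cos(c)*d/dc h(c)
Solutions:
 h(c) = C1*cos(c)^4


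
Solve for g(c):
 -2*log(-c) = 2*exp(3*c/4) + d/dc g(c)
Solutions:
 g(c) = C1 - 2*c*log(-c) + 2*c - 8*exp(3*c/4)/3


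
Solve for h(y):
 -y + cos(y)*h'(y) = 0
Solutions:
 h(y) = C1 + Integral(y/cos(y), y)


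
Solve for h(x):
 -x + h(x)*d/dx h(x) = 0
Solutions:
 h(x) = -sqrt(C1 + x^2)
 h(x) = sqrt(C1 + x^2)


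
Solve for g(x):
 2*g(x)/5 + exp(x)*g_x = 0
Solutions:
 g(x) = C1*exp(2*exp(-x)/5)


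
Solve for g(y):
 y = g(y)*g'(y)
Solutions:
 g(y) = -sqrt(C1 + y^2)
 g(y) = sqrt(C1 + y^2)


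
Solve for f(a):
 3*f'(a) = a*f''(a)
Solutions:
 f(a) = C1 + C2*a^4


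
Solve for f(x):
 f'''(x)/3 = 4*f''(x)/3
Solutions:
 f(x) = C1 + C2*x + C3*exp(4*x)


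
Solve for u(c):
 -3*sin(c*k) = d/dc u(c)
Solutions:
 u(c) = C1 + 3*cos(c*k)/k


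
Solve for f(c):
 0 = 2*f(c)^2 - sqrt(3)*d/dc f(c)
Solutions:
 f(c) = -3/(C1 + 2*sqrt(3)*c)


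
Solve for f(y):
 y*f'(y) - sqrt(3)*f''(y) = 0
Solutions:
 f(y) = C1 + C2*erfi(sqrt(2)*3^(3/4)*y/6)


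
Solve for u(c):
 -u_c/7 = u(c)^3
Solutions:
 u(c) = -sqrt(2)*sqrt(-1/(C1 - 7*c))/2
 u(c) = sqrt(2)*sqrt(-1/(C1 - 7*c))/2


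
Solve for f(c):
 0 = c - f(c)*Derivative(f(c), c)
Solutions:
 f(c) = -sqrt(C1 + c^2)
 f(c) = sqrt(C1 + c^2)


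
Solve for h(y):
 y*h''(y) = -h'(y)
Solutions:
 h(y) = C1 + C2*log(y)


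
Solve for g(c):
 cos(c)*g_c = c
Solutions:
 g(c) = C1 + Integral(c/cos(c), c)


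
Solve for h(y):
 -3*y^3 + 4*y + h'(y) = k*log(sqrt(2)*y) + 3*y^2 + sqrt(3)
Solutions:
 h(y) = C1 + k*y*log(y) - k*y + k*y*log(2)/2 + 3*y^4/4 + y^3 - 2*y^2 + sqrt(3)*y


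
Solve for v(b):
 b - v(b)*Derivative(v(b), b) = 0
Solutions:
 v(b) = -sqrt(C1 + b^2)
 v(b) = sqrt(C1 + b^2)


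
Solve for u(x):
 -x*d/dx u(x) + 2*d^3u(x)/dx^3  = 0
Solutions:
 u(x) = C1 + Integral(C2*airyai(2^(2/3)*x/2) + C3*airybi(2^(2/3)*x/2), x)


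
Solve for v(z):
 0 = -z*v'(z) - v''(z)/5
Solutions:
 v(z) = C1 + C2*erf(sqrt(10)*z/2)


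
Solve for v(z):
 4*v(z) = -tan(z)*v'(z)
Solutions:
 v(z) = C1/sin(z)^4


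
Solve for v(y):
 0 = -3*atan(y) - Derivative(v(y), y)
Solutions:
 v(y) = C1 - 3*y*atan(y) + 3*log(y^2 + 1)/2


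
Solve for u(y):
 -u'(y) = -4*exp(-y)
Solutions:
 u(y) = C1 - 4*exp(-y)


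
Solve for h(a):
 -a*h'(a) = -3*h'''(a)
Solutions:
 h(a) = C1 + Integral(C2*airyai(3^(2/3)*a/3) + C3*airybi(3^(2/3)*a/3), a)


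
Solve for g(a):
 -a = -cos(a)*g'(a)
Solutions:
 g(a) = C1 + Integral(a/cos(a), a)


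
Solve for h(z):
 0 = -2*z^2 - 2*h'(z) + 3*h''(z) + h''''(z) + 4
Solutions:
 h(z) = C1 + C2*exp(z*(-(1 + sqrt(2))^(1/3) + (1 + sqrt(2))^(-1/3))/2)*sin(sqrt(3)*z*((1 + sqrt(2))^(-1/3) + (1 + sqrt(2))^(1/3))/2) + C3*exp(z*(-(1 + sqrt(2))^(1/3) + (1 + sqrt(2))^(-1/3))/2)*cos(sqrt(3)*z*((1 + sqrt(2))^(-1/3) + (1 + sqrt(2))^(1/3))/2) + C4*exp(-z*(-(1 + sqrt(2))^(1/3) + (1 + sqrt(2))^(-1/3))) - z^3/3 - 3*z^2/2 - 5*z/2


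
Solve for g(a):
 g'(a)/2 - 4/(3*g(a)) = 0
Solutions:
 g(a) = -sqrt(C1 + 48*a)/3
 g(a) = sqrt(C1 + 48*a)/3


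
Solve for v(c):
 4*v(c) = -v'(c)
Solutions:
 v(c) = C1*exp(-4*c)


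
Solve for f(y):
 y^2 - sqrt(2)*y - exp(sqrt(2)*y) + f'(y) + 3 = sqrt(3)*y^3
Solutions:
 f(y) = C1 + sqrt(3)*y^4/4 - y^3/3 + sqrt(2)*y^2/2 - 3*y + sqrt(2)*exp(sqrt(2)*y)/2


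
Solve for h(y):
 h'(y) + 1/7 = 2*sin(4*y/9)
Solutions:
 h(y) = C1 - y/7 - 9*cos(4*y/9)/2


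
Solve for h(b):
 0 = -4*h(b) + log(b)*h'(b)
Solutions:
 h(b) = C1*exp(4*li(b))


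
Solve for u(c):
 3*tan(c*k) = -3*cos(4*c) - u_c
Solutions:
 u(c) = C1 - 3*Piecewise((-log(cos(c*k))/k, Ne(k, 0)), (0, True)) - 3*sin(4*c)/4


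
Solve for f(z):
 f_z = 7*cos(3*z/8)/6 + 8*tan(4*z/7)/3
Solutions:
 f(z) = C1 - 14*log(cos(4*z/7))/3 + 28*sin(3*z/8)/9


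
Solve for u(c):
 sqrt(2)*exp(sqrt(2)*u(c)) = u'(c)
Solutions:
 u(c) = sqrt(2)*(2*log(-1/(C1 + sqrt(2)*c)) - log(2))/4


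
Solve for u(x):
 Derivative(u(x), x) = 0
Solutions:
 u(x) = C1


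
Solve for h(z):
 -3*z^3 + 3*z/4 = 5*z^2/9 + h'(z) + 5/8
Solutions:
 h(z) = C1 - 3*z^4/4 - 5*z^3/27 + 3*z^2/8 - 5*z/8


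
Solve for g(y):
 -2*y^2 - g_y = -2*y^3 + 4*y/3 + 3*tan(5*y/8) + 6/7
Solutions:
 g(y) = C1 + y^4/2 - 2*y^3/3 - 2*y^2/3 - 6*y/7 + 24*log(cos(5*y/8))/5


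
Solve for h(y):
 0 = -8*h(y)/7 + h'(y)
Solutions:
 h(y) = C1*exp(8*y/7)


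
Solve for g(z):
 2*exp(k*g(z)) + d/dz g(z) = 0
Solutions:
 g(z) = Piecewise((log(1/(C1*k + 2*k*z))/k, Ne(k, 0)), (nan, True))
 g(z) = Piecewise((C1 - 2*z, Eq(k, 0)), (nan, True))


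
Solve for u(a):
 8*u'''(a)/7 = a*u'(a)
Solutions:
 u(a) = C1 + Integral(C2*airyai(7^(1/3)*a/2) + C3*airybi(7^(1/3)*a/2), a)


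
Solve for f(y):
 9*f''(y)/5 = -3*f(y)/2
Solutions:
 f(y) = C1*sin(sqrt(30)*y/6) + C2*cos(sqrt(30)*y/6)


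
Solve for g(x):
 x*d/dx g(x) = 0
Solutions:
 g(x) = C1


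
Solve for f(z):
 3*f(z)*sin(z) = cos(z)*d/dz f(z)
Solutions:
 f(z) = C1/cos(z)^3


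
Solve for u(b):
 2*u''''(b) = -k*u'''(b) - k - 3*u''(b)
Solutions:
 u(b) = C1 + C2*b + C3*exp(b*(-k + sqrt(k^2 - 24))/4) + C4*exp(-b*(k + sqrt(k^2 - 24))/4) - b^2*k/6


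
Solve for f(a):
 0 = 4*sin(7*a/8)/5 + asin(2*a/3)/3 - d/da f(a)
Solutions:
 f(a) = C1 + a*asin(2*a/3)/3 + sqrt(9 - 4*a^2)/6 - 32*cos(7*a/8)/35


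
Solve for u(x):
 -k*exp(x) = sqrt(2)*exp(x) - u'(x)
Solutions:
 u(x) = C1 + k*exp(x) + sqrt(2)*exp(x)


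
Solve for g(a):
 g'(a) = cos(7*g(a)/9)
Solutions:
 -a - 9*log(sin(7*g(a)/9) - 1)/14 + 9*log(sin(7*g(a)/9) + 1)/14 = C1


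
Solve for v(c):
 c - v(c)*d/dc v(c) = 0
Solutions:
 v(c) = -sqrt(C1 + c^2)
 v(c) = sqrt(C1 + c^2)


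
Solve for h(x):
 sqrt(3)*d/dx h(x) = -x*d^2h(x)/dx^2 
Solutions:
 h(x) = C1 + C2*x^(1 - sqrt(3))


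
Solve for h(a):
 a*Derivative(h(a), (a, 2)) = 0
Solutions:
 h(a) = C1 + C2*a


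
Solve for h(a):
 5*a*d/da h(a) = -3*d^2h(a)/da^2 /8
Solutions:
 h(a) = C1 + C2*erf(2*sqrt(15)*a/3)


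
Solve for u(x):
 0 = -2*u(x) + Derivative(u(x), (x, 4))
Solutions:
 u(x) = C1*exp(-2^(1/4)*x) + C2*exp(2^(1/4)*x) + C3*sin(2^(1/4)*x) + C4*cos(2^(1/4)*x)


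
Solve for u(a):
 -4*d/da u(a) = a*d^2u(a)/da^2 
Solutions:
 u(a) = C1 + C2/a^3


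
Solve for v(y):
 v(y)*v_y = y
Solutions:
 v(y) = -sqrt(C1 + y^2)
 v(y) = sqrt(C1 + y^2)


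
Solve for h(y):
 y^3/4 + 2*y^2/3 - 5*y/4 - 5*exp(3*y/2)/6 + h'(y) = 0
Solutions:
 h(y) = C1 - y^4/16 - 2*y^3/9 + 5*y^2/8 + 5*exp(3*y/2)/9


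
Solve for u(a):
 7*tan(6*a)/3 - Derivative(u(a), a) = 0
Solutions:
 u(a) = C1 - 7*log(cos(6*a))/18


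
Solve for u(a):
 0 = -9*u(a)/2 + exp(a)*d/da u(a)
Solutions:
 u(a) = C1*exp(-9*exp(-a)/2)


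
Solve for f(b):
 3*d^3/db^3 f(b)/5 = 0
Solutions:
 f(b) = C1 + C2*b + C3*b^2


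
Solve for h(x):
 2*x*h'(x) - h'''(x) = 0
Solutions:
 h(x) = C1 + Integral(C2*airyai(2^(1/3)*x) + C3*airybi(2^(1/3)*x), x)


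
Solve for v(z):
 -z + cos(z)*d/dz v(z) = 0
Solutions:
 v(z) = C1 + Integral(z/cos(z), z)


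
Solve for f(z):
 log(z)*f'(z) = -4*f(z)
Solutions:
 f(z) = C1*exp(-4*li(z))


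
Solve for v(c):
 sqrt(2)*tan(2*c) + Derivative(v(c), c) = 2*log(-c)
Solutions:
 v(c) = C1 + 2*c*log(-c) - 2*c + sqrt(2)*log(cos(2*c))/2


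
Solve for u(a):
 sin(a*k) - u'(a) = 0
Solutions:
 u(a) = C1 - cos(a*k)/k


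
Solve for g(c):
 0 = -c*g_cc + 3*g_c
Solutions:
 g(c) = C1 + C2*c^4


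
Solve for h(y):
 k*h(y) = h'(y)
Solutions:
 h(y) = C1*exp(k*y)


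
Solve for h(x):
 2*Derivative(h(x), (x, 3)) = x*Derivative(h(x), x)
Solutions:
 h(x) = C1 + Integral(C2*airyai(2^(2/3)*x/2) + C3*airybi(2^(2/3)*x/2), x)


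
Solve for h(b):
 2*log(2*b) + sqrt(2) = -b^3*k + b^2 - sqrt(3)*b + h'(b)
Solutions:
 h(b) = C1 + b^4*k/4 - b^3/3 + sqrt(3)*b^2/2 + 2*b*log(b) - 2*b + b*log(4) + sqrt(2)*b


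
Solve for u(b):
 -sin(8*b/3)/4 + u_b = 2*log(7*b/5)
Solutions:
 u(b) = C1 + 2*b*log(b) - 2*b*log(5) - 2*b + 2*b*log(7) - 3*cos(8*b/3)/32


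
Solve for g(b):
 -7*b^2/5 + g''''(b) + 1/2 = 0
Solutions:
 g(b) = C1 + C2*b + C3*b^2 + C4*b^3 + 7*b^6/1800 - b^4/48


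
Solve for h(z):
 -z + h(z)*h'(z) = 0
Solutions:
 h(z) = -sqrt(C1 + z^2)
 h(z) = sqrt(C1 + z^2)


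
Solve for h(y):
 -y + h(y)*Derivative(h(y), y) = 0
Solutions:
 h(y) = -sqrt(C1 + y^2)
 h(y) = sqrt(C1 + y^2)


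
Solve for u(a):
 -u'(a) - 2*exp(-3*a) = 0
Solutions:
 u(a) = C1 + 2*exp(-3*a)/3


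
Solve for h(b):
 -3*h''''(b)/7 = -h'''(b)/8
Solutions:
 h(b) = C1 + C2*b + C3*b^2 + C4*exp(7*b/24)


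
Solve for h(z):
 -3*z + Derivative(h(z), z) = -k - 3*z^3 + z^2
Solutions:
 h(z) = C1 - k*z - 3*z^4/4 + z^3/3 + 3*z^2/2


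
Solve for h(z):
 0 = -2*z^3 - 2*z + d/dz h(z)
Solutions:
 h(z) = C1 + z^4/2 + z^2


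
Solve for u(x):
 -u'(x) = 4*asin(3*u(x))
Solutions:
 Integral(1/asin(3*_y), (_y, u(x))) = C1 - 4*x


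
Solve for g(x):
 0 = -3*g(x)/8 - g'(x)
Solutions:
 g(x) = C1*exp(-3*x/8)


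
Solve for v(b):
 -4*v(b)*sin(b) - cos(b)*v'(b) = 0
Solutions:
 v(b) = C1*cos(b)^4


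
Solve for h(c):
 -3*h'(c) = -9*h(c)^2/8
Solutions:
 h(c) = -8/(C1 + 3*c)


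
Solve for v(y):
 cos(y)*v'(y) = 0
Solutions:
 v(y) = C1


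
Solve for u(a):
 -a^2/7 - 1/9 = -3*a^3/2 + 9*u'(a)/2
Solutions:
 u(a) = C1 + a^4/12 - 2*a^3/189 - 2*a/81


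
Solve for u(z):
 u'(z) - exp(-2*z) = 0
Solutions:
 u(z) = C1 - exp(-2*z)/2


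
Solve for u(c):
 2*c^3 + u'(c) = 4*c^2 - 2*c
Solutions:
 u(c) = C1 - c^4/2 + 4*c^3/3 - c^2


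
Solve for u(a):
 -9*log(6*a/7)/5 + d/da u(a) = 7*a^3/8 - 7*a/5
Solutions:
 u(a) = C1 + 7*a^4/32 - 7*a^2/10 + 9*a*log(a)/5 - 9*a*log(7)/5 - 9*a/5 + 9*a*log(6)/5


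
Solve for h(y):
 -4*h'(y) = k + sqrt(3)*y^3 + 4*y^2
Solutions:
 h(y) = C1 - k*y/4 - sqrt(3)*y^4/16 - y^3/3


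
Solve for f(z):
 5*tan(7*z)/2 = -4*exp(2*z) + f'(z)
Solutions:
 f(z) = C1 + 2*exp(2*z) - 5*log(cos(7*z))/14


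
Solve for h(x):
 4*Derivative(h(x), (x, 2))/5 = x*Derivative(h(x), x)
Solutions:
 h(x) = C1 + C2*erfi(sqrt(10)*x/4)


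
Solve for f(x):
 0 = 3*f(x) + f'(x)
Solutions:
 f(x) = C1*exp(-3*x)


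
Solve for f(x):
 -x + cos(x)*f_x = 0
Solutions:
 f(x) = C1 + Integral(x/cos(x), x)


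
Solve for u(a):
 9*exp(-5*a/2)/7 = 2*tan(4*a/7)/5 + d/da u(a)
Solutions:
 u(a) = C1 - 7*log(tan(4*a/7)^2 + 1)/20 - 18*exp(-5*a/2)/35


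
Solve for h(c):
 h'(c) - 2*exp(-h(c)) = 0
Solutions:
 h(c) = log(C1 + 2*c)


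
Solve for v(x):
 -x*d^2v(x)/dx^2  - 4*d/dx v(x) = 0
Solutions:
 v(x) = C1 + C2/x^3


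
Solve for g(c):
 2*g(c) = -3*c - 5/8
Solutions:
 g(c) = -3*c/2 - 5/16


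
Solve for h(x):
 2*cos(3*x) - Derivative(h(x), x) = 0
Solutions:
 h(x) = C1 + 2*sin(3*x)/3


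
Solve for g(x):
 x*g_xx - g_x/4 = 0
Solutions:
 g(x) = C1 + C2*x^(5/4)


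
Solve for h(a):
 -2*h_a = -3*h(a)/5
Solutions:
 h(a) = C1*exp(3*a/10)


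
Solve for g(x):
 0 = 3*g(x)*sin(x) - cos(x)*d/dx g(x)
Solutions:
 g(x) = C1/cos(x)^3


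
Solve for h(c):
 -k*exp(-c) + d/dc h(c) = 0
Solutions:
 h(c) = C1 - k*exp(-c)


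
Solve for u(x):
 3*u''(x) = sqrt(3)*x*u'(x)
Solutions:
 u(x) = C1 + C2*erfi(sqrt(2)*3^(3/4)*x/6)


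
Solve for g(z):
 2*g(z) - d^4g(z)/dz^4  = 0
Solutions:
 g(z) = C1*exp(-2^(1/4)*z) + C2*exp(2^(1/4)*z) + C3*sin(2^(1/4)*z) + C4*cos(2^(1/4)*z)


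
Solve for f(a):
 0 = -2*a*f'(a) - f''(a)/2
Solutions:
 f(a) = C1 + C2*erf(sqrt(2)*a)


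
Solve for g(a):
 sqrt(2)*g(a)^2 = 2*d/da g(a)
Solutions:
 g(a) = -2/(C1 + sqrt(2)*a)


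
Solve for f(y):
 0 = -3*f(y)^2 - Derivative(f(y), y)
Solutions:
 f(y) = 1/(C1 + 3*y)


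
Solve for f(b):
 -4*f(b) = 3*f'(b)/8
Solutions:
 f(b) = C1*exp(-32*b/3)


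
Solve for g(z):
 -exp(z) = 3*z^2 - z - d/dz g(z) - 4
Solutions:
 g(z) = C1 + z^3 - z^2/2 - 4*z + exp(z)


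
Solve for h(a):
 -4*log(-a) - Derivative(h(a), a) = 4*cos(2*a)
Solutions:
 h(a) = C1 - 4*a*log(-a) + 4*a - 2*sin(2*a)


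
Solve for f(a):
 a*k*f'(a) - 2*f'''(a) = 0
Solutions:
 f(a) = C1 + Integral(C2*airyai(2^(2/3)*a*k^(1/3)/2) + C3*airybi(2^(2/3)*a*k^(1/3)/2), a)


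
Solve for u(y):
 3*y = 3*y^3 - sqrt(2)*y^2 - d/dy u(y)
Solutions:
 u(y) = C1 + 3*y^4/4 - sqrt(2)*y^3/3 - 3*y^2/2


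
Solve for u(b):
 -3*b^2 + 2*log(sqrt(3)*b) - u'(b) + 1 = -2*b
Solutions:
 u(b) = C1 - b^3 + b^2 + 2*b*log(b) - b + b*log(3)


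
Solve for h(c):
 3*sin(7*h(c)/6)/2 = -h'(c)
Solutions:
 3*c/2 + 3*log(cos(7*h(c)/6) - 1)/7 - 3*log(cos(7*h(c)/6) + 1)/7 = C1


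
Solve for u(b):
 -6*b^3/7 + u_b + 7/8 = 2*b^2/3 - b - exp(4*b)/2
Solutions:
 u(b) = C1 + 3*b^4/14 + 2*b^3/9 - b^2/2 - 7*b/8 - exp(4*b)/8


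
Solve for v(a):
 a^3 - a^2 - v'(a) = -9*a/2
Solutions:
 v(a) = C1 + a^4/4 - a^3/3 + 9*a^2/4


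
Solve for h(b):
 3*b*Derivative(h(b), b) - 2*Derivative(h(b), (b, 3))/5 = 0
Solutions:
 h(b) = C1 + Integral(C2*airyai(15^(1/3)*2^(2/3)*b/2) + C3*airybi(15^(1/3)*2^(2/3)*b/2), b)


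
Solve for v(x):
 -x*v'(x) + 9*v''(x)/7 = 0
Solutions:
 v(x) = C1 + C2*erfi(sqrt(14)*x/6)


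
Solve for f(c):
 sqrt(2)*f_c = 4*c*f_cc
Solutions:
 f(c) = C1 + C2*c^(sqrt(2)/4 + 1)


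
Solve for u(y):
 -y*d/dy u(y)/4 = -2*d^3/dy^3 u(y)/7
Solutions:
 u(y) = C1 + Integral(C2*airyai(7^(1/3)*y/2) + C3*airybi(7^(1/3)*y/2), y)


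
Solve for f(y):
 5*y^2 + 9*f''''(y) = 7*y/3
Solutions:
 f(y) = C1 + C2*y + C3*y^2 + C4*y^3 - y^6/648 + 7*y^5/3240


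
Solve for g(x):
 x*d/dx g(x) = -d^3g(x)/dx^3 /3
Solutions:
 g(x) = C1 + Integral(C2*airyai(-3^(1/3)*x) + C3*airybi(-3^(1/3)*x), x)


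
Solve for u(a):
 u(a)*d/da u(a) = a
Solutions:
 u(a) = -sqrt(C1 + a^2)
 u(a) = sqrt(C1 + a^2)


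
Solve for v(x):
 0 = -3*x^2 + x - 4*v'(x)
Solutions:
 v(x) = C1 - x^3/4 + x^2/8


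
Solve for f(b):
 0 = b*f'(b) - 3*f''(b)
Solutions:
 f(b) = C1 + C2*erfi(sqrt(6)*b/6)


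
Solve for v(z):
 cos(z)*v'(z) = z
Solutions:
 v(z) = C1 + Integral(z/cos(z), z)


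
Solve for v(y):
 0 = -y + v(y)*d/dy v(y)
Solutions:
 v(y) = -sqrt(C1 + y^2)
 v(y) = sqrt(C1 + y^2)


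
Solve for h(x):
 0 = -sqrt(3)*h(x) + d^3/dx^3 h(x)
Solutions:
 h(x) = C3*exp(3^(1/6)*x) + (C1*sin(3^(2/3)*x/2) + C2*cos(3^(2/3)*x/2))*exp(-3^(1/6)*x/2)


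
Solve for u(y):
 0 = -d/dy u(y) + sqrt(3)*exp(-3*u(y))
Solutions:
 u(y) = log(C1 + 3*sqrt(3)*y)/3
 u(y) = log((-3^(1/3) - 3^(5/6)*I)*(C1 + sqrt(3)*y)^(1/3)/2)
 u(y) = log((-3^(1/3) + 3^(5/6)*I)*(C1 + sqrt(3)*y)^(1/3)/2)


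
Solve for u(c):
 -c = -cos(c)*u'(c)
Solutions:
 u(c) = C1 + Integral(c/cos(c), c)


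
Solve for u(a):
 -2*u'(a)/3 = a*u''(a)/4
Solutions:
 u(a) = C1 + C2/a^(5/3)


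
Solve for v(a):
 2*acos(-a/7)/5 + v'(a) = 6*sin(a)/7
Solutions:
 v(a) = C1 - 2*a*acos(-a/7)/5 - 2*sqrt(49 - a^2)/5 - 6*cos(a)/7


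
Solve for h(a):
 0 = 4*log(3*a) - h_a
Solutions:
 h(a) = C1 + 4*a*log(a) - 4*a + a*log(81)


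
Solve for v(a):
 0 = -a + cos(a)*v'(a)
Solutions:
 v(a) = C1 + Integral(a/cos(a), a)


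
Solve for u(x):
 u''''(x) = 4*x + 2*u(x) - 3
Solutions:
 u(x) = C1*exp(-2^(1/4)*x) + C2*exp(2^(1/4)*x) + C3*sin(2^(1/4)*x) + C4*cos(2^(1/4)*x) - 2*x + 3/2


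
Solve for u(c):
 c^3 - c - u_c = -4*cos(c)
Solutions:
 u(c) = C1 + c^4/4 - c^2/2 + 4*sin(c)


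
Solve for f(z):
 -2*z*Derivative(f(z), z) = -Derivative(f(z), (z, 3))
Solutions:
 f(z) = C1 + Integral(C2*airyai(2^(1/3)*z) + C3*airybi(2^(1/3)*z), z)


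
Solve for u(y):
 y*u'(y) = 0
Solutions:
 u(y) = C1


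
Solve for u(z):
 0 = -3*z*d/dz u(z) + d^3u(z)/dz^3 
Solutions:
 u(z) = C1 + Integral(C2*airyai(3^(1/3)*z) + C3*airybi(3^(1/3)*z), z)


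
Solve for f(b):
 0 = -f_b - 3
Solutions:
 f(b) = C1 - 3*b


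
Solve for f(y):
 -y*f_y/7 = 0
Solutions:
 f(y) = C1


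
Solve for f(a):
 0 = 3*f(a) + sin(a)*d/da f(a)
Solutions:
 f(a) = C1*(cos(a) + 1)^(3/2)/(cos(a) - 1)^(3/2)


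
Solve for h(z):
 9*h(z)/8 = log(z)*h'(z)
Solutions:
 h(z) = C1*exp(9*li(z)/8)


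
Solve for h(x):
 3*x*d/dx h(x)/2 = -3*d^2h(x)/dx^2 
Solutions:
 h(x) = C1 + C2*erf(x/2)


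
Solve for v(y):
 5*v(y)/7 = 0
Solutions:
 v(y) = 0


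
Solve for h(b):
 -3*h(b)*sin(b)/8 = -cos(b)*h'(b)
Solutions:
 h(b) = C1/cos(b)^(3/8)


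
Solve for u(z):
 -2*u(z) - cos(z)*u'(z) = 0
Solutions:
 u(z) = C1*(sin(z) - 1)/(sin(z) + 1)


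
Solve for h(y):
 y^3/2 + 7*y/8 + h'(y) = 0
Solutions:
 h(y) = C1 - y^4/8 - 7*y^2/16


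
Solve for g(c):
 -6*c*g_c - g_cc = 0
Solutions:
 g(c) = C1 + C2*erf(sqrt(3)*c)


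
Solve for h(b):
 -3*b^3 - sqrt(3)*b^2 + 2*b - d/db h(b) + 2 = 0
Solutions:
 h(b) = C1 - 3*b^4/4 - sqrt(3)*b^3/3 + b^2 + 2*b


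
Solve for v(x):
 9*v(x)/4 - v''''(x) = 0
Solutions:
 v(x) = C1*exp(-sqrt(6)*x/2) + C2*exp(sqrt(6)*x/2) + C3*sin(sqrt(6)*x/2) + C4*cos(sqrt(6)*x/2)


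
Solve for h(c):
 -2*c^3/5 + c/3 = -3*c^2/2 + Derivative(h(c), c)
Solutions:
 h(c) = C1 - c^4/10 + c^3/2 + c^2/6


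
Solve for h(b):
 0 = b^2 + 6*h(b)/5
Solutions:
 h(b) = -5*b^2/6


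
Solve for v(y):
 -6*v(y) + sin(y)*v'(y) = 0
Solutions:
 v(y) = C1*(cos(y)^3 - 3*cos(y)^2 + 3*cos(y) - 1)/(cos(y)^3 + 3*cos(y)^2 + 3*cos(y) + 1)


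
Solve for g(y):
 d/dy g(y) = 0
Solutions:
 g(y) = C1


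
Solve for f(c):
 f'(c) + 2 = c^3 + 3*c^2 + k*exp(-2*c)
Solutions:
 f(c) = C1 + c^4/4 + c^3 - 2*c - k*exp(-2*c)/2


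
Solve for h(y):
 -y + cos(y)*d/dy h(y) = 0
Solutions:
 h(y) = C1 + Integral(y/cos(y), y)


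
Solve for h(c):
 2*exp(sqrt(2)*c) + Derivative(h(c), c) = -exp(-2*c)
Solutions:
 h(c) = C1 - sqrt(2)*exp(sqrt(2)*c) + exp(-2*c)/2


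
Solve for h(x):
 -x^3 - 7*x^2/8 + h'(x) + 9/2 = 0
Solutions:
 h(x) = C1 + x^4/4 + 7*x^3/24 - 9*x/2


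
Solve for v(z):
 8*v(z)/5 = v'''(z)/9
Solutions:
 v(z) = C3*exp(2*15^(2/3)*z/5) + (C1*sin(3*3^(1/6)*5^(2/3)*z/5) + C2*cos(3*3^(1/6)*5^(2/3)*z/5))*exp(-15^(2/3)*z/5)


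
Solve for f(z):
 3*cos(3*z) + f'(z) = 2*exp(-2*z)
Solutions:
 f(z) = C1 - sin(3*z) - exp(-2*z)


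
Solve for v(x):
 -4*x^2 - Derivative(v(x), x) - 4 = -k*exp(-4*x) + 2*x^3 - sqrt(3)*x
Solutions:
 v(x) = C1 - k*exp(-4*x)/4 - x^4/2 - 4*x^3/3 + sqrt(3)*x^2/2 - 4*x


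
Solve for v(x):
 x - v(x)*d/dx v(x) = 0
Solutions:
 v(x) = -sqrt(C1 + x^2)
 v(x) = sqrt(C1 + x^2)


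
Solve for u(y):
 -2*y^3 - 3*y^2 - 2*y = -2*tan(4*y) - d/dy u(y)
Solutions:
 u(y) = C1 + y^4/2 + y^3 + y^2 + log(cos(4*y))/2


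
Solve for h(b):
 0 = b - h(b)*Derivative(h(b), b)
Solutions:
 h(b) = -sqrt(C1 + b^2)
 h(b) = sqrt(C1 + b^2)


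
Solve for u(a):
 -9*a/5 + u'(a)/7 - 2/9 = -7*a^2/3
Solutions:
 u(a) = C1 - 49*a^3/9 + 63*a^2/10 + 14*a/9


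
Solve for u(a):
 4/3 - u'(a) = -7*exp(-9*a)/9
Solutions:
 u(a) = C1 + 4*a/3 - 7*exp(-9*a)/81


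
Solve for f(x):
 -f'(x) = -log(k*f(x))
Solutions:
 li(k*f(x))/k = C1 + x


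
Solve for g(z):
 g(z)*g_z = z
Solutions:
 g(z) = -sqrt(C1 + z^2)
 g(z) = sqrt(C1 + z^2)


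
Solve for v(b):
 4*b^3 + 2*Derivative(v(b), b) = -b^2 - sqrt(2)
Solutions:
 v(b) = C1 - b^4/2 - b^3/6 - sqrt(2)*b/2


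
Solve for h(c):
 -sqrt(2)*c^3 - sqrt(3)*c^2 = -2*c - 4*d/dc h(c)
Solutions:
 h(c) = C1 + sqrt(2)*c^4/16 + sqrt(3)*c^3/12 - c^2/4


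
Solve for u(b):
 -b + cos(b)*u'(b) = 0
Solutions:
 u(b) = C1 + Integral(b/cos(b), b)


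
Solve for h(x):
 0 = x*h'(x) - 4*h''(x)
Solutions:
 h(x) = C1 + C2*erfi(sqrt(2)*x/4)


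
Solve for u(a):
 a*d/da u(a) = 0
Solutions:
 u(a) = C1


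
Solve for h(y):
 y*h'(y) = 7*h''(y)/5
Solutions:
 h(y) = C1 + C2*erfi(sqrt(70)*y/14)


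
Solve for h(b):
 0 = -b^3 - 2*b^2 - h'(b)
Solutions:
 h(b) = C1 - b^4/4 - 2*b^3/3


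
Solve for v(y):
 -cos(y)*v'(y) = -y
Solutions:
 v(y) = C1 + Integral(y/cos(y), y)


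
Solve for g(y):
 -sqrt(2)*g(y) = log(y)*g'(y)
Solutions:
 g(y) = C1*exp(-sqrt(2)*li(y))


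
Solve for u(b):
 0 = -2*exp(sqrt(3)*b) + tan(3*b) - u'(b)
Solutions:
 u(b) = C1 - 2*sqrt(3)*exp(sqrt(3)*b)/3 - log(cos(3*b))/3


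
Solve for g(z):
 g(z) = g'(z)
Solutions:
 g(z) = C1*exp(z)


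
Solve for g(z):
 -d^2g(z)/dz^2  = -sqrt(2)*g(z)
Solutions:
 g(z) = C1*exp(-2^(1/4)*z) + C2*exp(2^(1/4)*z)


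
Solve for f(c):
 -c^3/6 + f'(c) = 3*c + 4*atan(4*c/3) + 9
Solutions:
 f(c) = C1 + c^4/24 + 3*c^2/2 + 4*c*atan(4*c/3) + 9*c - 3*log(16*c^2 + 9)/2


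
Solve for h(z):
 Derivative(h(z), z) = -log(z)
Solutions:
 h(z) = C1 - z*log(z) + z


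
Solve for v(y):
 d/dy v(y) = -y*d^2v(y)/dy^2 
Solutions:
 v(y) = C1 + C2*log(y)


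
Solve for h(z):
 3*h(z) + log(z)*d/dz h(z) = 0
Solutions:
 h(z) = C1*exp(-3*li(z))


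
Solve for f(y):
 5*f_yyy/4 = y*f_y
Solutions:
 f(y) = C1 + Integral(C2*airyai(10^(2/3)*y/5) + C3*airybi(10^(2/3)*y/5), y)


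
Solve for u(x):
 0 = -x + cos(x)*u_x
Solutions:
 u(x) = C1 + Integral(x/cos(x), x)


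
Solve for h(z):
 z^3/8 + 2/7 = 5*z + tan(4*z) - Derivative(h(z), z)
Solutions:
 h(z) = C1 - z^4/32 + 5*z^2/2 - 2*z/7 - log(cos(4*z))/4


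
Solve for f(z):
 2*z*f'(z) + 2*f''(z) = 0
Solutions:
 f(z) = C1 + C2*erf(sqrt(2)*z/2)


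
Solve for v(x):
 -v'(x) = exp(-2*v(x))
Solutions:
 v(x) = log(-sqrt(C1 - 2*x))
 v(x) = log(C1 - 2*x)/2


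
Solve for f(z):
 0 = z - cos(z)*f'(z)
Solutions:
 f(z) = C1 + Integral(z/cos(z), z)


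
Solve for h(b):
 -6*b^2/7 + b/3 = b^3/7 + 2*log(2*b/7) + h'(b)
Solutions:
 h(b) = C1 - b^4/28 - 2*b^3/7 + b^2/6 - 2*b*log(b) + 2*b + b*log(49/4)


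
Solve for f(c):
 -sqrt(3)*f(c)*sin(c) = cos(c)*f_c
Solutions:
 f(c) = C1*cos(c)^(sqrt(3))


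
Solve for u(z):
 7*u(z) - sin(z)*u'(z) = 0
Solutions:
 u(z) = C1*sqrt(cos(z) - 1)*(cos(z)^3 - 3*cos(z)^2 + 3*cos(z) - 1)/(sqrt(cos(z) + 1)*(cos(z)^3 + 3*cos(z)^2 + 3*cos(z) + 1))


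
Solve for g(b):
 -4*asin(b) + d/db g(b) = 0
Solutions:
 g(b) = C1 + 4*b*asin(b) + 4*sqrt(1 - b^2)


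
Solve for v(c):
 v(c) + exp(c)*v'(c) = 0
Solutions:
 v(c) = C1*exp(exp(-c))


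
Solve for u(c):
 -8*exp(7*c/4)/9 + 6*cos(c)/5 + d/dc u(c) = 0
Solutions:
 u(c) = C1 + 32*exp(7*c/4)/63 - 6*sin(c)/5


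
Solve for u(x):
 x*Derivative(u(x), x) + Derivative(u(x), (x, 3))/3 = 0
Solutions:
 u(x) = C1 + Integral(C2*airyai(-3^(1/3)*x) + C3*airybi(-3^(1/3)*x), x)


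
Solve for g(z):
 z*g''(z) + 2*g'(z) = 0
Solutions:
 g(z) = C1 + C2/z


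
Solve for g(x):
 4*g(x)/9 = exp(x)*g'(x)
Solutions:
 g(x) = C1*exp(-4*exp(-x)/9)


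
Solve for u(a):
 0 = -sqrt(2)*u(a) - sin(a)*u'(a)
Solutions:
 u(a) = C1*(cos(a) + 1)^(sqrt(2)/2)/(cos(a) - 1)^(sqrt(2)/2)


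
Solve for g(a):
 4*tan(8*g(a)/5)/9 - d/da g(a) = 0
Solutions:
 g(a) = -5*asin(C1*exp(32*a/45))/8 + 5*pi/8
 g(a) = 5*asin(C1*exp(32*a/45))/8


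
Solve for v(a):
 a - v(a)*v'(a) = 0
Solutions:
 v(a) = -sqrt(C1 + a^2)
 v(a) = sqrt(C1 + a^2)


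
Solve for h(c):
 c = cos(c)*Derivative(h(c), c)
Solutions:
 h(c) = C1 + Integral(c/cos(c), c)


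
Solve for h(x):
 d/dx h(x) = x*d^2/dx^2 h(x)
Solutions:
 h(x) = C1 + C2*x^2


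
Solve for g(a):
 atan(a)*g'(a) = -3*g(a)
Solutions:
 g(a) = C1*exp(-3*Integral(1/atan(a), a))


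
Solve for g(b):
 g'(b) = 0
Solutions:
 g(b) = C1


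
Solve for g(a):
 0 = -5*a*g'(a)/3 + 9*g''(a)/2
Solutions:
 g(a) = C1 + C2*erfi(sqrt(15)*a/9)


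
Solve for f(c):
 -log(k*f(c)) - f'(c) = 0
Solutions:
 li(k*f(c))/k = C1 - c


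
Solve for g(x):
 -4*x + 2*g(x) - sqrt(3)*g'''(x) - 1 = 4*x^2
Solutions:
 g(x) = C3*exp(2^(1/3)*3^(5/6)*x/3) + 2*x^2 + 2*x + (C1*sin(6^(1/3)*x/2) + C2*cos(6^(1/3)*x/2))*exp(-2^(1/3)*3^(5/6)*x/6) + 1/2


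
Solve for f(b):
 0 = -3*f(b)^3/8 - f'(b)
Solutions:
 f(b) = -2*sqrt(-1/(C1 - 3*b))
 f(b) = 2*sqrt(-1/(C1 - 3*b))


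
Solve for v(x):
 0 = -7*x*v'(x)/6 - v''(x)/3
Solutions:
 v(x) = C1 + C2*erf(sqrt(7)*x/2)


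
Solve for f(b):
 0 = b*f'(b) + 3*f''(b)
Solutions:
 f(b) = C1 + C2*erf(sqrt(6)*b/6)


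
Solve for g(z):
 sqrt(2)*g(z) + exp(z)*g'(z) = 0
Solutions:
 g(z) = C1*exp(sqrt(2)*exp(-z))


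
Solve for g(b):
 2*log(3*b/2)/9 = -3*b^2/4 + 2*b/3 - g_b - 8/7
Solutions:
 g(b) = C1 - b^3/4 + b^2/3 - 2*b*log(b)/9 - 58*b/63 - 2*b*log(3)/9 + 2*b*log(2)/9


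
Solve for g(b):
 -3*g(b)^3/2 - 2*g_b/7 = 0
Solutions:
 g(b) = -sqrt(2)*sqrt(-1/(C1 - 21*b))
 g(b) = sqrt(2)*sqrt(-1/(C1 - 21*b))


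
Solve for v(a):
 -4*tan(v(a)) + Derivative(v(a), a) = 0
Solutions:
 v(a) = pi - asin(C1*exp(4*a))
 v(a) = asin(C1*exp(4*a))


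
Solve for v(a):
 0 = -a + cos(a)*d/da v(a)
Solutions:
 v(a) = C1 + Integral(a/cos(a), a)


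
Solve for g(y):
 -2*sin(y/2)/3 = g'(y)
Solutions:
 g(y) = C1 + 4*cos(y/2)/3


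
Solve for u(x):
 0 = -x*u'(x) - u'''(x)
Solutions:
 u(x) = C1 + Integral(C2*airyai(-x) + C3*airybi(-x), x)


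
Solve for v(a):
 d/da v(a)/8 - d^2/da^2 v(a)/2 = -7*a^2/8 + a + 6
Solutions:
 v(a) = C1 + C2*exp(a/4) - 7*a^3/3 - 24*a^2 - 144*a


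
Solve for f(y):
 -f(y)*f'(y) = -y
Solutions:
 f(y) = -sqrt(C1 + y^2)
 f(y) = sqrt(C1 + y^2)


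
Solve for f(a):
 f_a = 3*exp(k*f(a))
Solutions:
 f(a) = Piecewise((log(-1/(C1*k + 3*a*k))/k, Ne(k, 0)), (nan, True))
 f(a) = Piecewise((C1 + 3*a, Eq(k, 0)), (nan, True))


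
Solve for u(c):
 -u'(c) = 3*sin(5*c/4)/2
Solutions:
 u(c) = C1 + 6*cos(5*c/4)/5


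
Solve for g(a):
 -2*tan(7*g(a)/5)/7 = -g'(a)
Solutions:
 g(a) = -5*asin(C1*exp(2*a/5))/7 + 5*pi/7
 g(a) = 5*asin(C1*exp(2*a/5))/7
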